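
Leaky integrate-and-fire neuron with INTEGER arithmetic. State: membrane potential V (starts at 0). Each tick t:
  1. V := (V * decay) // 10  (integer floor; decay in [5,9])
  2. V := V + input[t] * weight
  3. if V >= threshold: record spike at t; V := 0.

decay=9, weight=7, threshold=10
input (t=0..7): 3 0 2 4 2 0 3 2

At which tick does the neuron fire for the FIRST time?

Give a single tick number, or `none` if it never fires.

Answer: 0

Derivation:
t=0: input=3 -> V=0 FIRE
t=1: input=0 -> V=0
t=2: input=2 -> V=0 FIRE
t=3: input=4 -> V=0 FIRE
t=4: input=2 -> V=0 FIRE
t=5: input=0 -> V=0
t=6: input=3 -> V=0 FIRE
t=7: input=2 -> V=0 FIRE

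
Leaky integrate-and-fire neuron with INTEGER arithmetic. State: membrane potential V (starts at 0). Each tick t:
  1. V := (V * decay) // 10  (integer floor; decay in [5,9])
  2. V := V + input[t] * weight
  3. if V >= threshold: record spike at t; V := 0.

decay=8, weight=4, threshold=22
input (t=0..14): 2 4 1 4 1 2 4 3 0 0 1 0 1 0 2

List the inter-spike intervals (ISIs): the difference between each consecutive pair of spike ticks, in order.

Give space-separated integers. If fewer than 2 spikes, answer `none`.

Answer: 4 2

Derivation:
t=0: input=2 -> V=8
t=1: input=4 -> V=0 FIRE
t=2: input=1 -> V=4
t=3: input=4 -> V=19
t=4: input=1 -> V=19
t=5: input=2 -> V=0 FIRE
t=6: input=4 -> V=16
t=7: input=3 -> V=0 FIRE
t=8: input=0 -> V=0
t=9: input=0 -> V=0
t=10: input=1 -> V=4
t=11: input=0 -> V=3
t=12: input=1 -> V=6
t=13: input=0 -> V=4
t=14: input=2 -> V=11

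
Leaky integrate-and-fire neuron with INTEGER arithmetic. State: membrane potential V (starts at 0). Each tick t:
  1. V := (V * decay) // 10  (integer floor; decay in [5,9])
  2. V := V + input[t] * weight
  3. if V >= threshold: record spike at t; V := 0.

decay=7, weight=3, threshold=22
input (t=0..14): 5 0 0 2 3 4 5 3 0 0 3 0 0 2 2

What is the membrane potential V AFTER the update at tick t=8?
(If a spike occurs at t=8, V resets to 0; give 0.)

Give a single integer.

Answer: 13

Derivation:
t=0: input=5 -> V=15
t=1: input=0 -> V=10
t=2: input=0 -> V=7
t=3: input=2 -> V=10
t=4: input=3 -> V=16
t=5: input=4 -> V=0 FIRE
t=6: input=5 -> V=15
t=7: input=3 -> V=19
t=8: input=0 -> V=13
t=9: input=0 -> V=9
t=10: input=3 -> V=15
t=11: input=0 -> V=10
t=12: input=0 -> V=7
t=13: input=2 -> V=10
t=14: input=2 -> V=13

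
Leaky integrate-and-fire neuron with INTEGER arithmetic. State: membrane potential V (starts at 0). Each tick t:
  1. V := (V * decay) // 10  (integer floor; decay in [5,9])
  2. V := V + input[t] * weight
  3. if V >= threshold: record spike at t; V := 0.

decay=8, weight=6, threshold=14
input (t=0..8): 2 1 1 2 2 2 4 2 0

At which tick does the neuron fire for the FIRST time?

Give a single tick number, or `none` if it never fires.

Answer: 1

Derivation:
t=0: input=2 -> V=12
t=1: input=1 -> V=0 FIRE
t=2: input=1 -> V=6
t=3: input=2 -> V=0 FIRE
t=4: input=2 -> V=12
t=5: input=2 -> V=0 FIRE
t=6: input=4 -> V=0 FIRE
t=7: input=2 -> V=12
t=8: input=0 -> V=9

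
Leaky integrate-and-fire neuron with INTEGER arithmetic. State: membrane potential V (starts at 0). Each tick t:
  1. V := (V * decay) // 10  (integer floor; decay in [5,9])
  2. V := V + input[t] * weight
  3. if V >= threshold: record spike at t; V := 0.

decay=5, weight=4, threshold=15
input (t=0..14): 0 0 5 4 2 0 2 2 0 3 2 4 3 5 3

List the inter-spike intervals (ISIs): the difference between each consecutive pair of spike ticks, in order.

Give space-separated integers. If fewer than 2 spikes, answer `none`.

t=0: input=0 -> V=0
t=1: input=0 -> V=0
t=2: input=5 -> V=0 FIRE
t=3: input=4 -> V=0 FIRE
t=4: input=2 -> V=8
t=5: input=0 -> V=4
t=6: input=2 -> V=10
t=7: input=2 -> V=13
t=8: input=0 -> V=6
t=9: input=3 -> V=0 FIRE
t=10: input=2 -> V=8
t=11: input=4 -> V=0 FIRE
t=12: input=3 -> V=12
t=13: input=5 -> V=0 FIRE
t=14: input=3 -> V=12

Answer: 1 6 2 2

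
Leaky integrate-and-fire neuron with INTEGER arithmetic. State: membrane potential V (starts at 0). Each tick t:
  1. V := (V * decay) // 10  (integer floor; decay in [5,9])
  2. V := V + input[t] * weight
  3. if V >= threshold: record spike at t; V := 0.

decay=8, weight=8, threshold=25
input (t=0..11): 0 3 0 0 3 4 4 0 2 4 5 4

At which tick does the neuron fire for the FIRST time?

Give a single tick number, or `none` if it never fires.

t=0: input=0 -> V=0
t=1: input=3 -> V=24
t=2: input=0 -> V=19
t=3: input=0 -> V=15
t=4: input=3 -> V=0 FIRE
t=5: input=4 -> V=0 FIRE
t=6: input=4 -> V=0 FIRE
t=7: input=0 -> V=0
t=8: input=2 -> V=16
t=9: input=4 -> V=0 FIRE
t=10: input=5 -> V=0 FIRE
t=11: input=4 -> V=0 FIRE

Answer: 4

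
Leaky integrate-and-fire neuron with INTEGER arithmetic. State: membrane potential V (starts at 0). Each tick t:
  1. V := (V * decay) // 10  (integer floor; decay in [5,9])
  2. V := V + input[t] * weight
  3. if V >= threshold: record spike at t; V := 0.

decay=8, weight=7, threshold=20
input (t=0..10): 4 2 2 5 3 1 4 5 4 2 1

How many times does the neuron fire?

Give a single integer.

t=0: input=4 -> V=0 FIRE
t=1: input=2 -> V=14
t=2: input=2 -> V=0 FIRE
t=3: input=5 -> V=0 FIRE
t=4: input=3 -> V=0 FIRE
t=5: input=1 -> V=7
t=6: input=4 -> V=0 FIRE
t=7: input=5 -> V=0 FIRE
t=8: input=4 -> V=0 FIRE
t=9: input=2 -> V=14
t=10: input=1 -> V=18

Answer: 7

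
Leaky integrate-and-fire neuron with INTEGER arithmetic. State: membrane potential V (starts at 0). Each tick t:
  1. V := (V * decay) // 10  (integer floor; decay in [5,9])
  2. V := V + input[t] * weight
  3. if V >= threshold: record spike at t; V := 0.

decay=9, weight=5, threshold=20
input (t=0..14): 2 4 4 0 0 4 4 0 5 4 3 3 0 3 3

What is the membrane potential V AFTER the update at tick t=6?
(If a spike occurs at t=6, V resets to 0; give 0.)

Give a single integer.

Answer: 0

Derivation:
t=0: input=2 -> V=10
t=1: input=4 -> V=0 FIRE
t=2: input=4 -> V=0 FIRE
t=3: input=0 -> V=0
t=4: input=0 -> V=0
t=5: input=4 -> V=0 FIRE
t=6: input=4 -> V=0 FIRE
t=7: input=0 -> V=0
t=8: input=5 -> V=0 FIRE
t=9: input=4 -> V=0 FIRE
t=10: input=3 -> V=15
t=11: input=3 -> V=0 FIRE
t=12: input=0 -> V=0
t=13: input=3 -> V=15
t=14: input=3 -> V=0 FIRE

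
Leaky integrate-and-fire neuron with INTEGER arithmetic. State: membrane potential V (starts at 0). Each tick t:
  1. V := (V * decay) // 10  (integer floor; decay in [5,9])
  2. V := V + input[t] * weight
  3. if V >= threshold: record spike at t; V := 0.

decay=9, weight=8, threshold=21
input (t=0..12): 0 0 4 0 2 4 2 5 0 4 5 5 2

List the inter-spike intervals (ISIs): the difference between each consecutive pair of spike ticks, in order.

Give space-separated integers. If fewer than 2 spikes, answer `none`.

t=0: input=0 -> V=0
t=1: input=0 -> V=0
t=2: input=4 -> V=0 FIRE
t=3: input=0 -> V=0
t=4: input=2 -> V=16
t=5: input=4 -> V=0 FIRE
t=6: input=2 -> V=16
t=7: input=5 -> V=0 FIRE
t=8: input=0 -> V=0
t=9: input=4 -> V=0 FIRE
t=10: input=5 -> V=0 FIRE
t=11: input=5 -> V=0 FIRE
t=12: input=2 -> V=16

Answer: 3 2 2 1 1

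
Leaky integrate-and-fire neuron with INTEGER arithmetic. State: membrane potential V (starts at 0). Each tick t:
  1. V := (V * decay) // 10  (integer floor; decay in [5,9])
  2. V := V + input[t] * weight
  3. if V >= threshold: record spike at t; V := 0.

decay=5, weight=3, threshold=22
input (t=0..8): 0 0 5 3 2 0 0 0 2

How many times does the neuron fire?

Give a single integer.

t=0: input=0 -> V=0
t=1: input=0 -> V=0
t=2: input=5 -> V=15
t=3: input=3 -> V=16
t=4: input=2 -> V=14
t=5: input=0 -> V=7
t=6: input=0 -> V=3
t=7: input=0 -> V=1
t=8: input=2 -> V=6

Answer: 0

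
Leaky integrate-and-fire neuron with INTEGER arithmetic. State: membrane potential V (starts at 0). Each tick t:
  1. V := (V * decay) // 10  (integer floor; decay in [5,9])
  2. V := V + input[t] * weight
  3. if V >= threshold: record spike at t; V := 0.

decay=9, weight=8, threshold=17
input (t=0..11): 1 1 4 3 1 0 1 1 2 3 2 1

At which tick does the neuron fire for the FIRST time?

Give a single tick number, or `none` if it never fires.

Answer: 2

Derivation:
t=0: input=1 -> V=8
t=1: input=1 -> V=15
t=2: input=4 -> V=0 FIRE
t=3: input=3 -> V=0 FIRE
t=4: input=1 -> V=8
t=5: input=0 -> V=7
t=6: input=1 -> V=14
t=7: input=1 -> V=0 FIRE
t=8: input=2 -> V=16
t=9: input=3 -> V=0 FIRE
t=10: input=2 -> V=16
t=11: input=1 -> V=0 FIRE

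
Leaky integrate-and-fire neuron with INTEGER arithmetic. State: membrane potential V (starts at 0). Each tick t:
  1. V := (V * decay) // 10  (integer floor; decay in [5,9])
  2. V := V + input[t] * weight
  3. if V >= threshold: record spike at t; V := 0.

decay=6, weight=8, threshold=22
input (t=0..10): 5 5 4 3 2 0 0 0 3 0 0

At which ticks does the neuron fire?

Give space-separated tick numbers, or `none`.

t=0: input=5 -> V=0 FIRE
t=1: input=5 -> V=0 FIRE
t=2: input=4 -> V=0 FIRE
t=3: input=3 -> V=0 FIRE
t=4: input=2 -> V=16
t=5: input=0 -> V=9
t=6: input=0 -> V=5
t=7: input=0 -> V=3
t=8: input=3 -> V=0 FIRE
t=9: input=0 -> V=0
t=10: input=0 -> V=0

Answer: 0 1 2 3 8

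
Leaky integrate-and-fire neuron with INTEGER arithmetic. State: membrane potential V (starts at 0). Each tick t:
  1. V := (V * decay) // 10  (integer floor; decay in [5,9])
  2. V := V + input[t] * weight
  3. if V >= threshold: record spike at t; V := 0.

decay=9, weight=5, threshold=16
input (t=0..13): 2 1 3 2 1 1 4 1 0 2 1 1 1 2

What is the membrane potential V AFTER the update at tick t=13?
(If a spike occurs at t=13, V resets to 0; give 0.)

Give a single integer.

Answer: 0

Derivation:
t=0: input=2 -> V=10
t=1: input=1 -> V=14
t=2: input=3 -> V=0 FIRE
t=3: input=2 -> V=10
t=4: input=1 -> V=14
t=5: input=1 -> V=0 FIRE
t=6: input=4 -> V=0 FIRE
t=7: input=1 -> V=5
t=8: input=0 -> V=4
t=9: input=2 -> V=13
t=10: input=1 -> V=0 FIRE
t=11: input=1 -> V=5
t=12: input=1 -> V=9
t=13: input=2 -> V=0 FIRE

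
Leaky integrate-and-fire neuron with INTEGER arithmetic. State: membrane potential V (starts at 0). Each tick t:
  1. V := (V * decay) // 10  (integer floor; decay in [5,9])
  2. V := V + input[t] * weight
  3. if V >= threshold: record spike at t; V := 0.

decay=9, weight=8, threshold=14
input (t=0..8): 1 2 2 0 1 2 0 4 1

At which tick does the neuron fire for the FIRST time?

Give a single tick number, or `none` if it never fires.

t=0: input=1 -> V=8
t=1: input=2 -> V=0 FIRE
t=2: input=2 -> V=0 FIRE
t=3: input=0 -> V=0
t=4: input=1 -> V=8
t=5: input=2 -> V=0 FIRE
t=6: input=0 -> V=0
t=7: input=4 -> V=0 FIRE
t=8: input=1 -> V=8

Answer: 1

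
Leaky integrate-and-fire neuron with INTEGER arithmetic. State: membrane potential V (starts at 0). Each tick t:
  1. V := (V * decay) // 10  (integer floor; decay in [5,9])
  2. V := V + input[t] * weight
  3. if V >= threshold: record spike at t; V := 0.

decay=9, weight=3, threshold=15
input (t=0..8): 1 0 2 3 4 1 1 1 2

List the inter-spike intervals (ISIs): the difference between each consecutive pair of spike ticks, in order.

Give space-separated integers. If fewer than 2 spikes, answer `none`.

Answer: 4

Derivation:
t=0: input=1 -> V=3
t=1: input=0 -> V=2
t=2: input=2 -> V=7
t=3: input=3 -> V=0 FIRE
t=4: input=4 -> V=12
t=5: input=1 -> V=13
t=6: input=1 -> V=14
t=7: input=1 -> V=0 FIRE
t=8: input=2 -> V=6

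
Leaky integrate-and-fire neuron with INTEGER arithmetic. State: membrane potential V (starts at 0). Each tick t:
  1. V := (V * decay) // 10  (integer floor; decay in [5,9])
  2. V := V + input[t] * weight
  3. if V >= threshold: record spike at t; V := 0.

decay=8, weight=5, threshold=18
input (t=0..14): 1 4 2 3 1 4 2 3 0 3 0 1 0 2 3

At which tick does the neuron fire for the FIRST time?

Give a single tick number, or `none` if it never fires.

Answer: 1

Derivation:
t=0: input=1 -> V=5
t=1: input=4 -> V=0 FIRE
t=2: input=2 -> V=10
t=3: input=3 -> V=0 FIRE
t=4: input=1 -> V=5
t=5: input=4 -> V=0 FIRE
t=6: input=2 -> V=10
t=7: input=3 -> V=0 FIRE
t=8: input=0 -> V=0
t=9: input=3 -> V=15
t=10: input=0 -> V=12
t=11: input=1 -> V=14
t=12: input=0 -> V=11
t=13: input=2 -> V=0 FIRE
t=14: input=3 -> V=15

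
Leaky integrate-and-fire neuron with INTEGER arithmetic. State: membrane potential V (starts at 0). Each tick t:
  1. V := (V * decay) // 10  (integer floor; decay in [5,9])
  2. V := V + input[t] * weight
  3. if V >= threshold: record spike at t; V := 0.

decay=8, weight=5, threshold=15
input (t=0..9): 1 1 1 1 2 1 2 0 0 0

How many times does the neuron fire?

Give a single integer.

Answer: 1

Derivation:
t=0: input=1 -> V=5
t=1: input=1 -> V=9
t=2: input=1 -> V=12
t=3: input=1 -> V=14
t=4: input=2 -> V=0 FIRE
t=5: input=1 -> V=5
t=6: input=2 -> V=14
t=7: input=0 -> V=11
t=8: input=0 -> V=8
t=9: input=0 -> V=6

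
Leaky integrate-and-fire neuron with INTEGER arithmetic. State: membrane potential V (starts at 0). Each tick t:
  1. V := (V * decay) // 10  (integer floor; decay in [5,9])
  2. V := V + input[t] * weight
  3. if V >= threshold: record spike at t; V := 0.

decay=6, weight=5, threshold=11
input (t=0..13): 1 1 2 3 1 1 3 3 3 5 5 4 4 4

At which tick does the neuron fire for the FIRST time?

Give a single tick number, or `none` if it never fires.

t=0: input=1 -> V=5
t=1: input=1 -> V=8
t=2: input=2 -> V=0 FIRE
t=3: input=3 -> V=0 FIRE
t=4: input=1 -> V=5
t=5: input=1 -> V=8
t=6: input=3 -> V=0 FIRE
t=7: input=3 -> V=0 FIRE
t=8: input=3 -> V=0 FIRE
t=9: input=5 -> V=0 FIRE
t=10: input=5 -> V=0 FIRE
t=11: input=4 -> V=0 FIRE
t=12: input=4 -> V=0 FIRE
t=13: input=4 -> V=0 FIRE

Answer: 2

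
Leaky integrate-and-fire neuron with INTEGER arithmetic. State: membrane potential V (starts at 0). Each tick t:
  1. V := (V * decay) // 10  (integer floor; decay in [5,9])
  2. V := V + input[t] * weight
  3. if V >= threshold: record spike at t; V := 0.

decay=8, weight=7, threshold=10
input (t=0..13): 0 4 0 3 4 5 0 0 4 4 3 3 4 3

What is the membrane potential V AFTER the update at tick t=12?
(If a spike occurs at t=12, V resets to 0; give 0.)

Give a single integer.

t=0: input=0 -> V=0
t=1: input=4 -> V=0 FIRE
t=2: input=0 -> V=0
t=3: input=3 -> V=0 FIRE
t=4: input=4 -> V=0 FIRE
t=5: input=5 -> V=0 FIRE
t=6: input=0 -> V=0
t=7: input=0 -> V=0
t=8: input=4 -> V=0 FIRE
t=9: input=4 -> V=0 FIRE
t=10: input=3 -> V=0 FIRE
t=11: input=3 -> V=0 FIRE
t=12: input=4 -> V=0 FIRE
t=13: input=3 -> V=0 FIRE

Answer: 0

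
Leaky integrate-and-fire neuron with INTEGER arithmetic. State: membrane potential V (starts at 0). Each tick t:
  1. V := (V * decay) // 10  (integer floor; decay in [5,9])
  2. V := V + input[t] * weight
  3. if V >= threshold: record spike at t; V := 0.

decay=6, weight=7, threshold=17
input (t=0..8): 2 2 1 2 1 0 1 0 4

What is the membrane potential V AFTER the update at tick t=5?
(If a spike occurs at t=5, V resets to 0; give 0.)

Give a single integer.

t=0: input=2 -> V=14
t=1: input=2 -> V=0 FIRE
t=2: input=1 -> V=7
t=3: input=2 -> V=0 FIRE
t=4: input=1 -> V=7
t=5: input=0 -> V=4
t=6: input=1 -> V=9
t=7: input=0 -> V=5
t=8: input=4 -> V=0 FIRE

Answer: 4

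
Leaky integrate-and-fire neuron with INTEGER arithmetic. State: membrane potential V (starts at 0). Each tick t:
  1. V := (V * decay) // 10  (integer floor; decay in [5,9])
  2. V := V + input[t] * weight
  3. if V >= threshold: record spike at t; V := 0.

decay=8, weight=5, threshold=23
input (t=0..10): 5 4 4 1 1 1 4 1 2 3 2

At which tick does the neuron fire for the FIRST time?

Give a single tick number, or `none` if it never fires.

Answer: 0

Derivation:
t=0: input=5 -> V=0 FIRE
t=1: input=4 -> V=20
t=2: input=4 -> V=0 FIRE
t=3: input=1 -> V=5
t=4: input=1 -> V=9
t=5: input=1 -> V=12
t=6: input=4 -> V=0 FIRE
t=7: input=1 -> V=5
t=8: input=2 -> V=14
t=9: input=3 -> V=0 FIRE
t=10: input=2 -> V=10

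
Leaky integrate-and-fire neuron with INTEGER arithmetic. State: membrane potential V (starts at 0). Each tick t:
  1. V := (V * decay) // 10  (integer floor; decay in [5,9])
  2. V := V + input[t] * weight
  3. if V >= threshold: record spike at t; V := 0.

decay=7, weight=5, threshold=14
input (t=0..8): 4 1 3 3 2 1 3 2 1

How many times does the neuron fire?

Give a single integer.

Answer: 4

Derivation:
t=0: input=4 -> V=0 FIRE
t=1: input=1 -> V=5
t=2: input=3 -> V=0 FIRE
t=3: input=3 -> V=0 FIRE
t=4: input=2 -> V=10
t=5: input=1 -> V=12
t=6: input=3 -> V=0 FIRE
t=7: input=2 -> V=10
t=8: input=1 -> V=12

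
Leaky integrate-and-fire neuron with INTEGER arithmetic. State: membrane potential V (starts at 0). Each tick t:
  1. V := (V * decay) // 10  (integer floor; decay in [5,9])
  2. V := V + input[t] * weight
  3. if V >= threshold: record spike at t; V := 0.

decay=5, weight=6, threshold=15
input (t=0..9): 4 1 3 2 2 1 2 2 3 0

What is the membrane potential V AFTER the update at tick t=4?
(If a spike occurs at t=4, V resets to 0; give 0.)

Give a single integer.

Answer: 0

Derivation:
t=0: input=4 -> V=0 FIRE
t=1: input=1 -> V=6
t=2: input=3 -> V=0 FIRE
t=3: input=2 -> V=12
t=4: input=2 -> V=0 FIRE
t=5: input=1 -> V=6
t=6: input=2 -> V=0 FIRE
t=7: input=2 -> V=12
t=8: input=3 -> V=0 FIRE
t=9: input=0 -> V=0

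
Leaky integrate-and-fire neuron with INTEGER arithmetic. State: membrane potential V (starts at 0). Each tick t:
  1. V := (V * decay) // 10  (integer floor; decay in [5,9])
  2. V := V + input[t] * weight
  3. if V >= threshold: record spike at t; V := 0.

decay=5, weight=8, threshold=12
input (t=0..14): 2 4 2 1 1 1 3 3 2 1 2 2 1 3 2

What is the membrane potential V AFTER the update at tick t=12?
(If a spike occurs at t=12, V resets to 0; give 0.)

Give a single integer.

t=0: input=2 -> V=0 FIRE
t=1: input=4 -> V=0 FIRE
t=2: input=2 -> V=0 FIRE
t=3: input=1 -> V=8
t=4: input=1 -> V=0 FIRE
t=5: input=1 -> V=8
t=6: input=3 -> V=0 FIRE
t=7: input=3 -> V=0 FIRE
t=8: input=2 -> V=0 FIRE
t=9: input=1 -> V=8
t=10: input=2 -> V=0 FIRE
t=11: input=2 -> V=0 FIRE
t=12: input=1 -> V=8
t=13: input=3 -> V=0 FIRE
t=14: input=2 -> V=0 FIRE

Answer: 8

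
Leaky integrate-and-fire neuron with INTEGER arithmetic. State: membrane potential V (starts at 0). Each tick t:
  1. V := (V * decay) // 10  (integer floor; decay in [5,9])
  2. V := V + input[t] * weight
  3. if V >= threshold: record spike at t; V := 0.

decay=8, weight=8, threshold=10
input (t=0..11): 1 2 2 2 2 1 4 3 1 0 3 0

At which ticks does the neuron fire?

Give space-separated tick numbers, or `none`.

t=0: input=1 -> V=8
t=1: input=2 -> V=0 FIRE
t=2: input=2 -> V=0 FIRE
t=3: input=2 -> V=0 FIRE
t=4: input=2 -> V=0 FIRE
t=5: input=1 -> V=8
t=6: input=4 -> V=0 FIRE
t=7: input=3 -> V=0 FIRE
t=8: input=1 -> V=8
t=9: input=0 -> V=6
t=10: input=3 -> V=0 FIRE
t=11: input=0 -> V=0

Answer: 1 2 3 4 6 7 10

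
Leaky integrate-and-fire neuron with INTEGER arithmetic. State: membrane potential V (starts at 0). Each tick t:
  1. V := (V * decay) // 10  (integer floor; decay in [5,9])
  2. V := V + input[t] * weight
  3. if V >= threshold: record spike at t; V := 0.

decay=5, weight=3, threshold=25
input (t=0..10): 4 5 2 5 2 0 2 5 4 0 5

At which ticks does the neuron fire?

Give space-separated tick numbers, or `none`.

Answer: none

Derivation:
t=0: input=4 -> V=12
t=1: input=5 -> V=21
t=2: input=2 -> V=16
t=3: input=5 -> V=23
t=4: input=2 -> V=17
t=5: input=0 -> V=8
t=6: input=2 -> V=10
t=7: input=5 -> V=20
t=8: input=4 -> V=22
t=9: input=0 -> V=11
t=10: input=5 -> V=20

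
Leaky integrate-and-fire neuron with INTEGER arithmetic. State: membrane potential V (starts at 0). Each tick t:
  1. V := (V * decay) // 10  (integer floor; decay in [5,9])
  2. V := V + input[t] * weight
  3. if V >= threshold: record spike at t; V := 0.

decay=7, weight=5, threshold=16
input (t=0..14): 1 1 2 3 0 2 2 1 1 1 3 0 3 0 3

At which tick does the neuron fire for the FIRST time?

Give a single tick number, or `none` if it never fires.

Answer: 3

Derivation:
t=0: input=1 -> V=5
t=1: input=1 -> V=8
t=2: input=2 -> V=15
t=3: input=3 -> V=0 FIRE
t=4: input=0 -> V=0
t=5: input=2 -> V=10
t=6: input=2 -> V=0 FIRE
t=7: input=1 -> V=5
t=8: input=1 -> V=8
t=9: input=1 -> V=10
t=10: input=3 -> V=0 FIRE
t=11: input=0 -> V=0
t=12: input=3 -> V=15
t=13: input=0 -> V=10
t=14: input=3 -> V=0 FIRE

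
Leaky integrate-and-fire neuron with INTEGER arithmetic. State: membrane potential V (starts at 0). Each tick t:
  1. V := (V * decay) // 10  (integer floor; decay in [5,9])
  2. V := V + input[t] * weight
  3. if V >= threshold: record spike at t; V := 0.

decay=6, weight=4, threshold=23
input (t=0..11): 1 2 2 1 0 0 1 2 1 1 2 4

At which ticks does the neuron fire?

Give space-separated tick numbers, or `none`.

Answer: 11

Derivation:
t=0: input=1 -> V=4
t=1: input=2 -> V=10
t=2: input=2 -> V=14
t=3: input=1 -> V=12
t=4: input=0 -> V=7
t=5: input=0 -> V=4
t=6: input=1 -> V=6
t=7: input=2 -> V=11
t=8: input=1 -> V=10
t=9: input=1 -> V=10
t=10: input=2 -> V=14
t=11: input=4 -> V=0 FIRE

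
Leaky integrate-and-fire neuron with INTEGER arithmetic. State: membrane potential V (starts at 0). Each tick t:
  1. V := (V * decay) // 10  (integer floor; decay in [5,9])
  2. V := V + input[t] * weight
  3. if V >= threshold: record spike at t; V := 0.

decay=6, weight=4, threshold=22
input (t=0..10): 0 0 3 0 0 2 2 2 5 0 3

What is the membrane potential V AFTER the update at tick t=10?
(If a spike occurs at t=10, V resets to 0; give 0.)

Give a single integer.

Answer: 12

Derivation:
t=0: input=0 -> V=0
t=1: input=0 -> V=0
t=2: input=3 -> V=12
t=3: input=0 -> V=7
t=4: input=0 -> V=4
t=5: input=2 -> V=10
t=6: input=2 -> V=14
t=7: input=2 -> V=16
t=8: input=5 -> V=0 FIRE
t=9: input=0 -> V=0
t=10: input=3 -> V=12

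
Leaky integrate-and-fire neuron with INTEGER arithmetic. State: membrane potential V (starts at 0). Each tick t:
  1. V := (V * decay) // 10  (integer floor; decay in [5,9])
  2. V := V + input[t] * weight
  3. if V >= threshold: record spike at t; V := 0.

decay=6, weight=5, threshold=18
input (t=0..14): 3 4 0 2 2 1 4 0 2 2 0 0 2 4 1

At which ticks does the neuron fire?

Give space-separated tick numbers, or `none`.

Answer: 1 6 13

Derivation:
t=0: input=3 -> V=15
t=1: input=4 -> V=0 FIRE
t=2: input=0 -> V=0
t=3: input=2 -> V=10
t=4: input=2 -> V=16
t=5: input=1 -> V=14
t=6: input=4 -> V=0 FIRE
t=7: input=0 -> V=0
t=8: input=2 -> V=10
t=9: input=2 -> V=16
t=10: input=0 -> V=9
t=11: input=0 -> V=5
t=12: input=2 -> V=13
t=13: input=4 -> V=0 FIRE
t=14: input=1 -> V=5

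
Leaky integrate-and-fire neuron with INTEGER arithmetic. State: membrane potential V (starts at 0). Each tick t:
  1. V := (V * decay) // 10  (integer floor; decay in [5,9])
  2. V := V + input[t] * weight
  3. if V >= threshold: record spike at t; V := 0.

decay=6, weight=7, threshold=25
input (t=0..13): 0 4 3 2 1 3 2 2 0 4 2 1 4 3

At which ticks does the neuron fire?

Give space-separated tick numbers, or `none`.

Answer: 1 3 5 9 12

Derivation:
t=0: input=0 -> V=0
t=1: input=4 -> V=0 FIRE
t=2: input=3 -> V=21
t=3: input=2 -> V=0 FIRE
t=4: input=1 -> V=7
t=5: input=3 -> V=0 FIRE
t=6: input=2 -> V=14
t=7: input=2 -> V=22
t=8: input=0 -> V=13
t=9: input=4 -> V=0 FIRE
t=10: input=2 -> V=14
t=11: input=1 -> V=15
t=12: input=4 -> V=0 FIRE
t=13: input=3 -> V=21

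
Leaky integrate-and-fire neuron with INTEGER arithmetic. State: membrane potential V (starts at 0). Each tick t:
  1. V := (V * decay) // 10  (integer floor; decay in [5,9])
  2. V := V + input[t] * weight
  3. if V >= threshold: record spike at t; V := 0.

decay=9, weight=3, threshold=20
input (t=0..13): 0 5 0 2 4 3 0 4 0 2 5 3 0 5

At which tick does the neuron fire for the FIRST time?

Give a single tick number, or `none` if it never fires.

t=0: input=0 -> V=0
t=1: input=5 -> V=15
t=2: input=0 -> V=13
t=3: input=2 -> V=17
t=4: input=4 -> V=0 FIRE
t=5: input=3 -> V=9
t=6: input=0 -> V=8
t=7: input=4 -> V=19
t=8: input=0 -> V=17
t=9: input=2 -> V=0 FIRE
t=10: input=5 -> V=15
t=11: input=3 -> V=0 FIRE
t=12: input=0 -> V=0
t=13: input=5 -> V=15

Answer: 4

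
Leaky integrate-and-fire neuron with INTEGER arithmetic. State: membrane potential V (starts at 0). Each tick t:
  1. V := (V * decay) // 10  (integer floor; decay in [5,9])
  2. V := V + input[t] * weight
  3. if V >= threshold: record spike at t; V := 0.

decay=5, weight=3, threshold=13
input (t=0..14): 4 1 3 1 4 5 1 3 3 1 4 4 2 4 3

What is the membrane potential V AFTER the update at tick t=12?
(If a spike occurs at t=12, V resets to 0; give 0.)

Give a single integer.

t=0: input=4 -> V=12
t=1: input=1 -> V=9
t=2: input=3 -> V=0 FIRE
t=3: input=1 -> V=3
t=4: input=4 -> V=0 FIRE
t=5: input=5 -> V=0 FIRE
t=6: input=1 -> V=3
t=7: input=3 -> V=10
t=8: input=3 -> V=0 FIRE
t=9: input=1 -> V=3
t=10: input=4 -> V=0 FIRE
t=11: input=4 -> V=12
t=12: input=2 -> V=12
t=13: input=4 -> V=0 FIRE
t=14: input=3 -> V=9

Answer: 12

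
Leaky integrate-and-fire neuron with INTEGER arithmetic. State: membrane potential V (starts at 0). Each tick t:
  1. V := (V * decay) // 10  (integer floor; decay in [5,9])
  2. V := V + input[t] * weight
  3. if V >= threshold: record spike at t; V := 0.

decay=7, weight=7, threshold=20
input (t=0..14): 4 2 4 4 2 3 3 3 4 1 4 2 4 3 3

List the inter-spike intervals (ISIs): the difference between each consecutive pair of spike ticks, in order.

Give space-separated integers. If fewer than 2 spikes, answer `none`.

t=0: input=4 -> V=0 FIRE
t=1: input=2 -> V=14
t=2: input=4 -> V=0 FIRE
t=3: input=4 -> V=0 FIRE
t=4: input=2 -> V=14
t=5: input=3 -> V=0 FIRE
t=6: input=3 -> V=0 FIRE
t=7: input=3 -> V=0 FIRE
t=8: input=4 -> V=0 FIRE
t=9: input=1 -> V=7
t=10: input=4 -> V=0 FIRE
t=11: input=2 -> V=14
t=12: input=4 -> V=0 FIRE
t=13: input=3 -> V=0 FIRE
t=14: input=3 -> V=0 FIRE

Answer: 2 1 2 1 1 1 2 2 1 1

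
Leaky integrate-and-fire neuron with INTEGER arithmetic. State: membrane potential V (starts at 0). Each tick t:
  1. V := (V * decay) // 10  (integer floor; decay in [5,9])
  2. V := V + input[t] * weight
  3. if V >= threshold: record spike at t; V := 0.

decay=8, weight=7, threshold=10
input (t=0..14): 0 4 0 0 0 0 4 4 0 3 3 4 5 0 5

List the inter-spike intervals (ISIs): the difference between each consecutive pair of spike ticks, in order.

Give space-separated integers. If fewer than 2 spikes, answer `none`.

Answer: 5 1 2 1 1 1 2

Derivation:
t=0: input=0 -> V=0
t=1: input=4 -> V=0 FIRE
t=2: input=0 -> V=0
t=3: input=0 -> V=0
t=4: input=0 -> V=0
t=5: input=0 -> V=0
t=6: input=4 -> V=0 FIRE
t=7: input=4 -> V=0 FIRE
t=8: input=0 -> V=0
t=9: input=3 -> V=0 FIRE
t=10: input=3 -> V=0 FIRE
t=11: input=4 -> V=0 FIRE
t=12: input=5 -> V=0 FIRE
t=13: input=0 -> V=0
t=14: input=5 -> V=0 FIRE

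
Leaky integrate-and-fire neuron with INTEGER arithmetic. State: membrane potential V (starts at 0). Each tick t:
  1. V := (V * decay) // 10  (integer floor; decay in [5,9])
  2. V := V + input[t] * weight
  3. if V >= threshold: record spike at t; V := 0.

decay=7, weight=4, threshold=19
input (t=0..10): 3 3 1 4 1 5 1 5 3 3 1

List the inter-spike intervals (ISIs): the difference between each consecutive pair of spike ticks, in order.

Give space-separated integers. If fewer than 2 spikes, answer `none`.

t=0: input=3 -> V=12
t=1: input=3 -> V=0 FIRE
t=2: input=1 -> V=4
t=3: input=4 -> V=18
t=4: input=1 -> V=16
t=5: input=5 -> V=0 FIRE
t=6: input=1 -> V=4
t=7: input=5 -> V=0 FIRE
t=8: input=3 -> V=12
t=9: input=3 -> V=0 FIRE
t=10: input=1 -> V=4

Answer: 4 2 2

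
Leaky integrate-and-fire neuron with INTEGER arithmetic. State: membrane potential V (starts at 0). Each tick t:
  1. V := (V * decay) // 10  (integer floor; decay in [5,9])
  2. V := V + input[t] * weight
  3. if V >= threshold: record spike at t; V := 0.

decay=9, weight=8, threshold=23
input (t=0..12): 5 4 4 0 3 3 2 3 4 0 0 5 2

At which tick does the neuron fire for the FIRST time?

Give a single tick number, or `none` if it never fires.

Answer: 0

Derivation:
t=0: input=5 -> V=0 FIRE
t=1: input=4 -> V=0 FIRE
t=2: input=4 -> V=0 FIRE
t=3: input=0 -> V=0
t=4: input=3 -> V=0 FIRE
t=5: input=3 -> V=0 FIRE
t=6: input=2 -> V=16
t=7: input=3 -> V=0 FIRE
t=8: input=4 -> V=0 FIRE
t=9: input=0 -> V=0
t=10: input=0 -> V=0
t=11: input=5 -> V=0 FIRE
t=12: input=2 -> V=16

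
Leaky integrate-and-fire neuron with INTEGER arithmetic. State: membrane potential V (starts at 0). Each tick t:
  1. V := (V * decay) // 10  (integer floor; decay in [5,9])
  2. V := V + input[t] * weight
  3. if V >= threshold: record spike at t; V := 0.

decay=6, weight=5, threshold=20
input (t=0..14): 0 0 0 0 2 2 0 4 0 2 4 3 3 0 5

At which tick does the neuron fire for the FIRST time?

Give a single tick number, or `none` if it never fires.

Answer: 7

Derivation:
t=0: input=0 -> V=0
t=1: input=0 -> V=0
t=2: input=0 -> V=0
t=3: input=0 -> V=0
t=4: input=2 -> V=10
t=5: input=2 -> V=16
t=6: input=0 -> V=9
t=7: input=4 -> V=0 FIRE
t=8: input=0 -> V=0
t=9: input=2 -> V=10
t=10: input=4 -> V=0 FIRE
t=11: input=3 -> V=15
t=12: input=3 -> V=0 FIRE
t=13: input=0 -> V=0
t=14: input=5 -> V=0 FIRE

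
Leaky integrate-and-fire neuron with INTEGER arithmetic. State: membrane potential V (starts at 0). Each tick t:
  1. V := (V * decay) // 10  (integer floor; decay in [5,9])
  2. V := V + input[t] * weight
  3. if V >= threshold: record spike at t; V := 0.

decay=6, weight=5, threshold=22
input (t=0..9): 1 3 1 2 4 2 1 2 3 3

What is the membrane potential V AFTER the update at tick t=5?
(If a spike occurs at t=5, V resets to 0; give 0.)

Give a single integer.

t=0: input=1 -> V=5
t=1: input=3 -> V=18
t=2: input=1 -> V=15
t=3: input=2 -> V=19
t=4: input=4 -> V=0 FIRE
t=5: input=2 -> V=10
t=6: input=1 -> V=11
t=7: input=2 -> V=16
t=8: input=3 -> V=0 FIRE
t=9: input=3 -> V=15

Answer: 10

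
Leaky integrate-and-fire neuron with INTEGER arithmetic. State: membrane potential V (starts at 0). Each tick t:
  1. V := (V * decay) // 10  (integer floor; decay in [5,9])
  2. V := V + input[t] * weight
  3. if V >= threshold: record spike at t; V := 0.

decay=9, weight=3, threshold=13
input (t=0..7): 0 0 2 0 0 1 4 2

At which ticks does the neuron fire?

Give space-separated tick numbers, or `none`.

Answer: 6

Derivation:
t=0: input=0 -> V=0
t=1: input=0 -> V=0
t=2: input=2 -> V=6
t=3: input=0 -> V=5
t=4: input=0 -> V=4
t=5: input=1 -> V=6
t=6: input=4 -> V=0 FIRE
t=7: input=2 -> V=6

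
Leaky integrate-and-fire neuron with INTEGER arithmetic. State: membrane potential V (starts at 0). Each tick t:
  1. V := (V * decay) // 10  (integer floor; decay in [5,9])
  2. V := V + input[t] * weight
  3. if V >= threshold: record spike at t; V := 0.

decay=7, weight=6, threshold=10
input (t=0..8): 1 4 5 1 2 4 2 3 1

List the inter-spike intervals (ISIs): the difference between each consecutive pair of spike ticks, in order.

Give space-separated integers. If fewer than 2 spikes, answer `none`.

Answer: 1 2 1 1 1

Derivation:
t=0: input=1 -> V=6
t=1: input=4 -> V=0 FIRE
t=2: input=5 -> V=0 FIRE
t=3: input=1 -> V=6
t=4: input=2 -> V=0 FIRE
t=5: input=4 -> V=0 FIRE
t=6: input=2 -> V=0 FIRE
t=7: input=3 -> V=0 FIRE
t=8: input=1 -> V=6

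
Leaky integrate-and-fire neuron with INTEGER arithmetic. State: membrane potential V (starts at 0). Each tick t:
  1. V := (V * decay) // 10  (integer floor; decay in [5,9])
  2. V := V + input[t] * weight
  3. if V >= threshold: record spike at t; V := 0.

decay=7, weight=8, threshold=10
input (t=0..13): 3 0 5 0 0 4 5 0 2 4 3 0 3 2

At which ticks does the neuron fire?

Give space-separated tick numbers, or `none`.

Answer: 0 2 5 6 8 9 10 12 13

Derivation:
t=0: input=3 -> V=0 FIRE
t=1: input=0 -> V=0
t=2: input=5 -> V=0 FIRE
t=3: input=0 -> V=0
t=4: input=0 -> V=0
t=5: input=4 -> V=0 FIRE
t=6: input=5 -> V=0 FIRE
t=7: input=0 -> V=0
t=8: input=2 -> V=0 FIRE
t=9: input=4 -> V=0 FIRE
t=10: input=3 -> V=0 FIRE
t=11: input=0 -> V=0
t=12: input=3 -> V=0 FIRE
t=13: input=2 -> V=0 FIRE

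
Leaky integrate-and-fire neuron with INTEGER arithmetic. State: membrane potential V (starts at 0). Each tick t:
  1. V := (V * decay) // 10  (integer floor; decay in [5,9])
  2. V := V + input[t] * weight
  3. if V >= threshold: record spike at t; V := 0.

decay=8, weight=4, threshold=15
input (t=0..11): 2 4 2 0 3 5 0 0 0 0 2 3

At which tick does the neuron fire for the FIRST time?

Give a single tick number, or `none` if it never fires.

Answer: 1

Derivation:
t=0: input=2 -> V=8
t=1: input=4 -> V=0 FIRE
t=2: input=2 -> V=8
t=3: input=0 -> V=6
t=4: input=3 -> V=0 FIRE
t=5: input=5 -> V=0 FIRE
t=6: input=0 -> V=0
t=7: input=0 -> V=0
t=8: input=0 -> V=0
t=9: input=0 -> V=0
t=10: input=2 -> V=8
t=11: input=3 -> V=0 FIRE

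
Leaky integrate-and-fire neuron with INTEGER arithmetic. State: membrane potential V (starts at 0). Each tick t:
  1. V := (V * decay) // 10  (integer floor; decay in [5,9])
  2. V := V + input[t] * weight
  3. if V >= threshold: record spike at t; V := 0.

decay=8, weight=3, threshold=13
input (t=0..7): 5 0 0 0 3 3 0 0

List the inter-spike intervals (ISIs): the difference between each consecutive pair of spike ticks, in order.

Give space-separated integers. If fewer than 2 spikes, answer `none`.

Answer: 5

Derivation:
t=0: input=5 -> V=0 FIRE
t=1: input=0 -> V=0
t=2: input=0 -> V=0
t=3: input=0 -> V=0
t=4: input=3 -> V=9
t=5: input=3 -> V=0 FIRE
t=6: input=0 -> V=0
t=7: input=0 -> V=0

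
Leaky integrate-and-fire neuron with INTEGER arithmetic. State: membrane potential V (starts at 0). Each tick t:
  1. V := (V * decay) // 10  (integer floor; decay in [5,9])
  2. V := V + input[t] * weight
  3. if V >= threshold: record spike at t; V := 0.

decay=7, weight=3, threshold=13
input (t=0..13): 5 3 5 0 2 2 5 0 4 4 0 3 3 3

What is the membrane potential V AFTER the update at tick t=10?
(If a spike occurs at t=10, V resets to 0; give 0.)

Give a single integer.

t=0: input=5 -> V=0 FIRE
t=1: input=3 -> V=9
t=2: input=5 -> V=0 FIRE
t=3: input=0 -> V=0
t=4: input=2 -> V=6
t=5: input=2 -> V=10
t=6: input=5 -> V=0 FIRE
t=7: input=0 -> V=0
t=8: input=4 -> V=12
t=9: input=4 -> V=0 FIRE
t=10: input=0 -> V=0
t=11: input=3 -> V=9
t=12: input=3 -> V=0 FIRE
t=13: input=3 -> V=9

Answer: 0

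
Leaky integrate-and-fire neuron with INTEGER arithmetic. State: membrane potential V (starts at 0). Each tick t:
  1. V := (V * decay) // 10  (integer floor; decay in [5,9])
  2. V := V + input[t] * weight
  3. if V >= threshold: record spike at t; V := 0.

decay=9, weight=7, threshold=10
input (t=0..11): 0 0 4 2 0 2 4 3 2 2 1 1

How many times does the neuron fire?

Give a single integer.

t=0: input=0 -> V=0
t=1: input=0 -> V=0
t=2: input=4 -> V=0 FIRE
t=3: input=2 -> V=0 FIRE
t=4: input=0 -> V=0
t=5: input=2 -> V=0 FIRE
t=6: input=4 -> V=0 FIRE
t=7: input=3 -> V=0 FIRE
t=8: input=2 -> V=0 FIRE
t=9: input=2 -> V=0 FIRE
t=10: input=1 -> V=7
t=11: input=1 -> V=0 FIRE

Answer: 8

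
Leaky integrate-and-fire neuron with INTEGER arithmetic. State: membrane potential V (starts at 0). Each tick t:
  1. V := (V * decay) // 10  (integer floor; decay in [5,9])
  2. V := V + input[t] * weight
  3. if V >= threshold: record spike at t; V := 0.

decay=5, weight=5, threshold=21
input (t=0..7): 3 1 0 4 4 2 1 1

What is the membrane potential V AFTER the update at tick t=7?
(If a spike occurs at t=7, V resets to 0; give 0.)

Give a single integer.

t=0: input=3 -> V=15
t=1: input=1 -> V=12
t=2: input=0 -> V=6
t=3: input=4 -> V=0 FIRE
t=4: input=4 -> V=20
t=5: input=2 -> V=20
t=6: input=1 -> V=15
t=7: input=1 -> V=12

Answer: 12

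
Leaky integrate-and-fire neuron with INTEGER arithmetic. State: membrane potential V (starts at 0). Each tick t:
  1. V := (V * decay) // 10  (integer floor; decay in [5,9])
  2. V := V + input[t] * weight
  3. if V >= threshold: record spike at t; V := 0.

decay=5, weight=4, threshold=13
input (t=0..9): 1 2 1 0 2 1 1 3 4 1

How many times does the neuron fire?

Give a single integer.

t=0: input=1 -> V=4
t=1: input=2 -> V=10
t=2: input=1 -> V=9
t=3: input=0 -> V=4
t=4: input=2 -> V=10
t=5: input=1 -> V=9
t=6: input=1 -> V=8
t=7: input=3 -> V=0 FIRE
t=8: input=4 -> V=0 FIRE
t=9: input=1 -> V=4

Answer: 2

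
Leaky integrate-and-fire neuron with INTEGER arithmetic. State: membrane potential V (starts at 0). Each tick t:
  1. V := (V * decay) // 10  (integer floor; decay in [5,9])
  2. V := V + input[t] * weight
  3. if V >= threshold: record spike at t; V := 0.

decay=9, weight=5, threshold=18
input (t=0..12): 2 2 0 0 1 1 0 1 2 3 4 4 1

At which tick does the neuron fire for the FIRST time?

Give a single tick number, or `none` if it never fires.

Answer: 1

Derivation:
t=0: input=2 -> V=10
t=1: input=2 -> V=0 FIRE
t=2: input=0 -> V=0
t=3: input=0 -> V=0
t=4: input=1 -> V=5
t=5: input=1 -> V=9
t=6: input=0 -> V=8
t=7: input=1 -> V=12
t=8: input=2 -> V=0 FIRE
t=9: input=3 -> V=15
t=10: input=4 -> V=0 FIRE
t=11: input=4 -> V=0 FIRE
t=12: input=1 -> V=5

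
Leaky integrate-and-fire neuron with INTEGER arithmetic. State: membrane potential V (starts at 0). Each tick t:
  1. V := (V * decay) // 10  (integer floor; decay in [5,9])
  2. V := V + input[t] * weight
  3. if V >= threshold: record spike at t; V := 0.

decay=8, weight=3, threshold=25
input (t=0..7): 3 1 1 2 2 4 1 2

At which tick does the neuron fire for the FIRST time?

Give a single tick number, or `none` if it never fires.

Answer: 5

Derivation:
t=0: input=3 -> V=9
t=1: input=1 -> V=10
t=2: input=1 -> V=11
t=3: input=2 -> V=14
t=4: input=2 -> V=17
t=5: input=4 -> V=0 FIRE
t=6: input=1 -> V=3
t=7: input=2 -> V=8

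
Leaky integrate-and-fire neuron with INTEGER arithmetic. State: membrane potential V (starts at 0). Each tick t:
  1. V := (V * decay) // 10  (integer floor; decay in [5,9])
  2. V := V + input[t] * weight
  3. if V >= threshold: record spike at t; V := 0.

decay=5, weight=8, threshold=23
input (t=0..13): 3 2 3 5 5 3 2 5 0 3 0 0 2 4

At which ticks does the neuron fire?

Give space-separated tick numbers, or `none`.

Answer: 0 2 3 4 5 7 9 13

Derivation:
t=0: input=3 -> V=0 FIRE
t=1: input=2 -> V=16
t=2: input=3 -> V=0 FIRE
t=3: input=5 -> V=0 FIRE
t=4: input=5 -> V=0 FIRE
t=5: input=3 -> V=0 FIRE
t=6: input=2 -> V=16
t=7: input=5 -> V=0 FIRE
t=8: input=0 -> V=0
t=9: input=3 -> V=0 FIRE
t=10: input=0 -> V=0
t=11: input=0 -> V=0
t=12: input=2 -> V=16
t=13: input=4 -> V=0 FIRE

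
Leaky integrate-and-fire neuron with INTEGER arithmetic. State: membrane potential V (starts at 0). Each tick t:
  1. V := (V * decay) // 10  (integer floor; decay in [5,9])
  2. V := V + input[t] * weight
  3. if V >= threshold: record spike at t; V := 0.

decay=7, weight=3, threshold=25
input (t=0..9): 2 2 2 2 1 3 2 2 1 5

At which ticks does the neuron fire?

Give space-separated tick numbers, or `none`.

Answer: 9

Derivation:
t=0: input=2 -> V=6
t=1: input=2 -> V=10
t=2: input=2 -> V=13
t=3: input=2 -> V=15
t=4: input=1 -> V=13
t=5: input=3 -> V=18
t=6: input=2 -> V=18
t=7: input=2 -> V=18
t=8: input=1 -> V=15
t=9: input=5 -> V=0 FIRE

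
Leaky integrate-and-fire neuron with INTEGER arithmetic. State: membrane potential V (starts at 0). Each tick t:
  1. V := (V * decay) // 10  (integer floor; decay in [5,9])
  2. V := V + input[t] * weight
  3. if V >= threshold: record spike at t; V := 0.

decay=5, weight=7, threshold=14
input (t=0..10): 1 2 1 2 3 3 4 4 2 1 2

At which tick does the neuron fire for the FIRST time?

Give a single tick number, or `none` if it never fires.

t=0: input=1 -> V=7
t=1: input=2 -> V=0 FIRE
t=2: input=1 -> V=7
t=3: input=2 -> V=0 FIRE
t=4: input=3 -> V=0 FIRE
t=5: input=3 -> V=0 FIRE
t=6: input=4 -> V=0 FIRE
t=7: input=4 -> V=0 FIRE
t=8: input=2 -> V=0 FIRE
t=9: input=1 -> V=7
t=10: input=2 -> V=0 FIRE

Answer: 1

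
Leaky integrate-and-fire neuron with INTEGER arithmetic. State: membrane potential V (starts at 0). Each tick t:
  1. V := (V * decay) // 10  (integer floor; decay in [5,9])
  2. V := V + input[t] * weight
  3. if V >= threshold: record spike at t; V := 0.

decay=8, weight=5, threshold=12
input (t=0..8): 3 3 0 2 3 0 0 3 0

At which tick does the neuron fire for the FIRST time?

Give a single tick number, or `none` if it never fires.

Answer: 0

Derivation:
t=0: input=3 -> V=0 FIRE
t=1: input=3 -> V=0 FIRE
t=2: input=0 -> V=0
t=3: input=2 -> V=10
t=4: input=3 -> V=0 FIRE
t=5: input=0 -> V=0
t=6: input=0 -> V=0
t=7: input=3 -> V=0 FIRE
t=8: input=0 -> V=0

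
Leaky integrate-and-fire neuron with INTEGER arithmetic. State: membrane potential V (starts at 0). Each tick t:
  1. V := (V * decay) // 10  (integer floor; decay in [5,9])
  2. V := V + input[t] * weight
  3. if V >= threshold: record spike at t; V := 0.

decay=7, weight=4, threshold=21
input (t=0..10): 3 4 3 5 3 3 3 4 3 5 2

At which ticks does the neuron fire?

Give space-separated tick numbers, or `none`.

t=0: input=3 -> V=12
t=1: input=4 -> V=0 FIRE
t=2: input=3 -> V=12
t=3: input=5 -> V=0 FIRE
t=4: input=3 -> V=12
t=5: input=3 -> V=20
t=6: input=3 -> V=0 FIRE
t=7: input=4 -> V=16
t=8: input=3 -> V=0 FIRE
t=9: input=5 -> V=20
t=10: input=2 -> V=0 FIRE

Answer: 1 3 6 8 10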